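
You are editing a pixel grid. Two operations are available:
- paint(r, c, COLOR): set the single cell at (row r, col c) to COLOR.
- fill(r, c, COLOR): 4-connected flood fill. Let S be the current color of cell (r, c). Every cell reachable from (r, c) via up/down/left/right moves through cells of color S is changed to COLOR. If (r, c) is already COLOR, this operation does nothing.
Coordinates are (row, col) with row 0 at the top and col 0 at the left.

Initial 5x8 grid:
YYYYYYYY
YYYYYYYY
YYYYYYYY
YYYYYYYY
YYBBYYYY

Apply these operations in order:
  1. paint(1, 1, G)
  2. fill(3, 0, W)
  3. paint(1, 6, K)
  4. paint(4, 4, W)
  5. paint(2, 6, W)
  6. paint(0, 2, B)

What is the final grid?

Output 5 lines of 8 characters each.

After op 1 paint(1,1,G):
YYYYYYYY
YGYYYYYY
YYYYYYYY
YYYYYYYY
YYBBYYYY
After op 2 fill(3,0,W) [37 cells changed]:
WWWWWWWW
WGWWWWWW
WWWWWWWW
WWWWWWWW
WWBBWWWW
After op 3 paint(1,6,K):
WWWWWWWW
WGWWWWKW
WWWWWWWW
WWWWWWWW
WWBBWWWW
After op 4 paint(4,4,W):
WWWWWWWW
WGWWWWKW
WWWWWWWW
WWWWWWWW
WWBBWWWW
After op 5 paint(2,6,W):
WWWWWWWW
WGWWWWKW
WWWWWWWW
WWWWWWWW
WWBBWWWW
After op 6 paint(0,2,B):
WWBWWWWW
WGWWWWKW
WWWWWWWW
WWWWWWWW
WWBBWWWW

Answer: WWBWWWWW
WGWWWWKW
WWWWWWWW
WWWWWWWW
WWBBWWWW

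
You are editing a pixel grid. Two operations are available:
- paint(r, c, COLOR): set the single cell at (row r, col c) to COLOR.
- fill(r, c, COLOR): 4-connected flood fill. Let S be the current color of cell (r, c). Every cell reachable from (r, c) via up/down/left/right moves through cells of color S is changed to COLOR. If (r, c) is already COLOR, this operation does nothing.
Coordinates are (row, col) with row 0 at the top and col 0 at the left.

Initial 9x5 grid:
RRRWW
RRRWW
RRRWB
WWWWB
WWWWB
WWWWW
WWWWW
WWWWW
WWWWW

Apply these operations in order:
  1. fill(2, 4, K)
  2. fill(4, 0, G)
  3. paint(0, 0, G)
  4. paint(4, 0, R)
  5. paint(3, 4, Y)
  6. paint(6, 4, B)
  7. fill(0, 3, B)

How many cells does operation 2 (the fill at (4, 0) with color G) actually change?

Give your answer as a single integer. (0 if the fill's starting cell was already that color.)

After op 1 fill(2,4,K) [3 cells changed]:
RRRWW
RRRWW
RRRWK
WWWWK
WWWWK
WWWWW
WWWWW
WWWWW
WWWWW
After op 2 fill(4,0,G) [33 cells changed]:
RRRGG
RRRGG
RRRGK
GGGGK
GGGGK
GGGGG
GGGGG
GGGGG
GGGGG

Answer: 33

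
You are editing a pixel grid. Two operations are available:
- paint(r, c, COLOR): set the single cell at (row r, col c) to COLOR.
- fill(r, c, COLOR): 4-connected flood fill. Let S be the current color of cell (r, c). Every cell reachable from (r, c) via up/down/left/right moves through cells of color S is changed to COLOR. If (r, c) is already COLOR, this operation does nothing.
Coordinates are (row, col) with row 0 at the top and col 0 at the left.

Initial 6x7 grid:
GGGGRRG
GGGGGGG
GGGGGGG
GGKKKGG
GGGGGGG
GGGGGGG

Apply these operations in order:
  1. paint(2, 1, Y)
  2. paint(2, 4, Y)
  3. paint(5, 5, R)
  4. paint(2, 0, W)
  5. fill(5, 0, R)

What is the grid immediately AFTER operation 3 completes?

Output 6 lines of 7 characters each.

Answer: GGGGRRG
GGGGGGG
GYGGYGG
GGKKKGG
GGGGGGG
GGGGGRG

Derivation:
After op 1 paint(2,1,Y):
GGGGRRG
GGGGGGG
GYGGGGG
GGKKKGG
GGGGGGG
GGGGGGG
After op 2 paint(2,4,Y):
GGGGRRG
GGGGGGG
GYGGYGG
GGKKKGG
GGGGGGG
GGGGGGG
After op 3 paint(5,5,R):
GGGGRRG
GGGGGGG
GYGGYGG
GGKKKGG
GGGGGGG
GGGGGRG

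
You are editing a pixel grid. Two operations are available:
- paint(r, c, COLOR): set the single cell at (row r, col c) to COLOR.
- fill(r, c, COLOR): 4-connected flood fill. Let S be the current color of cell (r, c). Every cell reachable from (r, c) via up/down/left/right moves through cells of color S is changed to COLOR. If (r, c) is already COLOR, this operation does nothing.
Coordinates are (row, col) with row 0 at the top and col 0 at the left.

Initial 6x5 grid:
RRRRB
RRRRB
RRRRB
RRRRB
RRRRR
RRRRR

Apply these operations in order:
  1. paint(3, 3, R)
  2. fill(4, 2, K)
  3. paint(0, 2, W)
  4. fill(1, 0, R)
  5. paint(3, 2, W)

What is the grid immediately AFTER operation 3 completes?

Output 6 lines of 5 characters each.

After op 1 paint(3,3,R):
RRRRB
RRRRB
RRRRB
RRRRB
RRRRR
RRRRR
After op 2 fill(4,2,K) [26 cells changed]:
KKKKB
KKKKB
KKKKB
KKKKB
KKKKK
KKKKK
After op 3 paint(0,2,W):
KKWKB
KKKKB
KKKKB
KKKKB
KKKKK
KKKKK

Answer: KKWKB
KKKKB
KKKKB
KKKKB
KKKKK
KKKKK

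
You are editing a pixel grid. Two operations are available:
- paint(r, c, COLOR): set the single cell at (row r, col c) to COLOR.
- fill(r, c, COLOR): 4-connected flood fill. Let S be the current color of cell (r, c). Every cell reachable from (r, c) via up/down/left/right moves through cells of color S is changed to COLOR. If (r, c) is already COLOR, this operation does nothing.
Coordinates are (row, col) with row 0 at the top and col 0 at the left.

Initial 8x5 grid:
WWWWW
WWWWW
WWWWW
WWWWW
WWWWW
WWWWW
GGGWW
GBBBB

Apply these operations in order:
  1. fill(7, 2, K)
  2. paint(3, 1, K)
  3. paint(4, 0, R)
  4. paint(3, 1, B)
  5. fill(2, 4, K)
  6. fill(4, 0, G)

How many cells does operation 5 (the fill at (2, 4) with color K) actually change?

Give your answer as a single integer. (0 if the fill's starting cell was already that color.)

Answer: 30

Derivation:
After op 1 fill(7,2,K) [4 cells changed]:
WWWWW
WWWWW
WWWWW
WWWWW
WWWWW
WWWWW
GGGWW
GKKKK
After op 2 paint(3,1,K):
WWWWW
WWWWW
WWWWW
WKWWW
WWWWW
WWWWW
GGGWW
GKKKK
After op 3 paint(4,0,R):
WWWWW
WWWWW
WWWWW
WKWWW
RWWWW
WWWWW
GGGWW
GKKKK
After op 4 paint(3,1,B):
WWWWW
WWWWW
WWWWW
WBWWW
RWWWW
WWWWW
GGGWW
GKKKK
After op 5 fill(2,4,K) [30 cells changed]:
KKKKK
KKKKK
KKKKK
KBKKK
RKKKK
KKKKK
GGGKK
GKKKK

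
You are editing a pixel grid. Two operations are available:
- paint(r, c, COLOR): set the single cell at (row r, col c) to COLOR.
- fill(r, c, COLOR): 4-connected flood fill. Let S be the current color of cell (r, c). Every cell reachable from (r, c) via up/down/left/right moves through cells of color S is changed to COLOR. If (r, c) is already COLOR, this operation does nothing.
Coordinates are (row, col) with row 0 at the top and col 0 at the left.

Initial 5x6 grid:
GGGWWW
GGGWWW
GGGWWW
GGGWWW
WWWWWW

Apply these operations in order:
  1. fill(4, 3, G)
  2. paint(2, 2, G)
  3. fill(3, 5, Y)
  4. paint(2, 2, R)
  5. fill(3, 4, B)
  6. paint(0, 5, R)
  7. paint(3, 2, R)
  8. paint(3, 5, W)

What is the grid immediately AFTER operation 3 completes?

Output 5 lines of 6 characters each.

Answer: YYYYYY
YYYYYY
YYYYYY
YYYYYY
YYYYYY

Derivation:
After op 1 fill(4,3,G) [18 cells changed]:
GGGGGG
GGGGGG
GGGGGG
GGGGGG
GGGGGG
After op 2 paint(2,2,G):
GGGGGG
GGGGGG
GGGGGG
GGGGGG
GGGGGG
After op 3 fill(3,5,Y) [30 cells changed]:
YYYYYY
YYYYYY
YYYYYY
YYYYYY
YYYYYY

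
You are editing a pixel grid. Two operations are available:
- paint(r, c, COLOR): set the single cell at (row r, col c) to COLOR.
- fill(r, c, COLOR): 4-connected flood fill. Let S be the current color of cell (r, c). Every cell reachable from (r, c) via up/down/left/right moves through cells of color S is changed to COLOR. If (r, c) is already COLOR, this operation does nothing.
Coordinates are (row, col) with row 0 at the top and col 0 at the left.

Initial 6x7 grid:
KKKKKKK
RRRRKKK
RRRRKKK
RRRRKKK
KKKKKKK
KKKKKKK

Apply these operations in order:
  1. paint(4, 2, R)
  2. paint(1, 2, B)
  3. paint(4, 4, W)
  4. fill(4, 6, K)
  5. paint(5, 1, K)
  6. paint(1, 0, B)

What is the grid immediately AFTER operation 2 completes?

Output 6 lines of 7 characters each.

After op 1 paint(4,2,R):
KKKKKKK
RRRRKKK
RRRRKKK
RRRRKKK
KKRKKKK
KKKKKKK
After op 2 paint(1,2,B):
KKKKKKK
RRBRKKK
RRRRKKK
RRRRKKK
KKRKKKK
KKKKKKK

Answer: KKKKKKK
RRBRKKK
RRRRKKK
RRRRKKK
KKRKKKK
KKKKKKK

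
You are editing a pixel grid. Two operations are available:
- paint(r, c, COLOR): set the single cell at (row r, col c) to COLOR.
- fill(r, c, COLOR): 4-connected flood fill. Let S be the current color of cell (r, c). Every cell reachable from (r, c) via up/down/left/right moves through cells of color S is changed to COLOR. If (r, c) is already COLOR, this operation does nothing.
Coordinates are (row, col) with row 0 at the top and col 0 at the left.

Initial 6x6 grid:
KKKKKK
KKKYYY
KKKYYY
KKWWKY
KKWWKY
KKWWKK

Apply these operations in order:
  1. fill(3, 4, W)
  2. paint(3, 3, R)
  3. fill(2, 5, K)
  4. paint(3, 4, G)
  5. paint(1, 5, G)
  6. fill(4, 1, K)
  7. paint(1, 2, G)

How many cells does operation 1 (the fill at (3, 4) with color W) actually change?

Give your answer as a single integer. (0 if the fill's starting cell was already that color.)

Answer: 4

Derivation:
After op 1 fill(3,4,W) [4 cells changed]:
KKKKKK
KKKYYY
KKKYYY
KKWWWY
KKWWWY
KKWWWW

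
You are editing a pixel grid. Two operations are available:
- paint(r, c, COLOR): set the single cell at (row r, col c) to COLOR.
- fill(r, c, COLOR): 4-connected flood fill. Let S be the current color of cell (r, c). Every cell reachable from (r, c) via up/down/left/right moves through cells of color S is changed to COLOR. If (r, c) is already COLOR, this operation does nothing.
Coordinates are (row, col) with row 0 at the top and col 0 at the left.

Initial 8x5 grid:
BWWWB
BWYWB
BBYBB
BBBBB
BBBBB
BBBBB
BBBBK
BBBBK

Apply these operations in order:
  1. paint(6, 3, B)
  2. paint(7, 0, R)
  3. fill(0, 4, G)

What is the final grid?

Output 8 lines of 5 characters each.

After op 1 paint(6,3,B):
BWWWB
BWYWB
BBYBB
BBBBB
BBBBB
BBBBB
BBBBK
BBBBK
After op 2 paint(7,0,R):
BWWWB
BWYWB
BBYBB
BBBBB
BBBBB
BBBBB
BBBBK
RBBBK
After op 3 fill(0,4,G) [30 cells changed]:
GWWWG
GWYWG
GGYGG
GGGGG
GGGGG
GGGGG
GGGGK
RGGGK

Answer: GWWWG
GWYWG
GGYGG
GGGGG
GGGGG
GGGGG
GGGGK
RGGGK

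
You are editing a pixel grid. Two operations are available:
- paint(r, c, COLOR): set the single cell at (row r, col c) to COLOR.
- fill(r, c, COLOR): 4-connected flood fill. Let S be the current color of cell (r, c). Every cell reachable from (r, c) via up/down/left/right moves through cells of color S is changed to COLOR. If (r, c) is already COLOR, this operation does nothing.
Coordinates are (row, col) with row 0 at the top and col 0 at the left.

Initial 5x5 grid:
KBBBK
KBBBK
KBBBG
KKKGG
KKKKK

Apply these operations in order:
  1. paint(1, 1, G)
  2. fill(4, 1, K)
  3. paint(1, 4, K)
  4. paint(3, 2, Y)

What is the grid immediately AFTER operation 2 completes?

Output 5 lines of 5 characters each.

After op 1 paint(1,1,G):
KBBBK
KGBBK
KBBBG
KKKGG
KKKKK
After op 2 fill(4,1,K) [0 cells changed]:
KBBBK
KGBBK
KBBBG
KKKGG
KKKKK

Answer: KBBBK
KGBBK
KBBBG
KKKGG
KKKKK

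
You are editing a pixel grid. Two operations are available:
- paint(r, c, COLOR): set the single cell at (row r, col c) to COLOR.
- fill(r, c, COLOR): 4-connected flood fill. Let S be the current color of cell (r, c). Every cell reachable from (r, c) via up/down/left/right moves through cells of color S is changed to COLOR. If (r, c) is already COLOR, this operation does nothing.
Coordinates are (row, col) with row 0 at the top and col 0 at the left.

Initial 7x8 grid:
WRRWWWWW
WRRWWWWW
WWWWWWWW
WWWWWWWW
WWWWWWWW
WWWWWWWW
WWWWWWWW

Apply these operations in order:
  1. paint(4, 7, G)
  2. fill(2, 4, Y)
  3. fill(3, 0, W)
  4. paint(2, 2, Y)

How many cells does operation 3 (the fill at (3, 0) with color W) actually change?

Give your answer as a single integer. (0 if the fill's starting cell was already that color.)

Answer: 51

Derivation:
After op 1 paint(4,7,G):
WRRWWWWW
WRRWWWWW
WWWWWWWW
WWWWWWWW
WWWWWWWG
WWWWWWWW
WWWWWWWW
After op 2 fill(2,4,Y) [51 cells changed]:
YRRYYYYY
YRRYYYYY
YYYYYYYY
YYYYYYYY
YYYYYYYG
YYYYYYYY
YYYYYYYY
After op 3 fill(3,0,W) [51 cells changed]:
WRRWWWWW
WRRWWWWW
WWWWWWWW
WWWWWWWW
WWWWWWWG
WWWWWWWW
WWWWWWWW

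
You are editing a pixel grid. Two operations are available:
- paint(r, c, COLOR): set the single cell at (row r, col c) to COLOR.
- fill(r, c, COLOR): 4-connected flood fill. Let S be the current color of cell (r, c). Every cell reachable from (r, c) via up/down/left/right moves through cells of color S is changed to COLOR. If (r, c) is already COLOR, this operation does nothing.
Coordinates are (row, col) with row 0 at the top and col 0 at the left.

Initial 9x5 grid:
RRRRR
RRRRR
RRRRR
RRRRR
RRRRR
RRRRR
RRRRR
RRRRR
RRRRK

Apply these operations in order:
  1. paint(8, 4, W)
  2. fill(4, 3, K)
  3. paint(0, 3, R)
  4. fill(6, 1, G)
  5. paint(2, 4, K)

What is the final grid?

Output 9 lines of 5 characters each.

After op 1 paint(8,4,W):
RRRRR
RRRRR
RRRRR
RRRRR
RRRRR
RRRRR
RRRRR
RRRRR
RRRRW
After op 2 fill(4,3,K) [44 cells changed]:
KKKKK
KKKKK
KKKKK
KKKKK
KKKKK
KKKKK
KKKKK
KKKKK
KKKKW
After op 3 paint(0,3,R):
KKKRK
KKKKK
KKKKK
KKKKK
KKKKK
KKKKK
KKKKK
KKKKK
KKKKW
After op 4 fill(6,1,G) [43 cells changed]:
GGGRG
GGGGG
GGGGG
GGGGG
GGGGG
GGGGG
GGGGG
GGGGG
GGGGW
After op 5 paint(2,4,K):
GGGRG
GGGGG
GGGGK
GGGGG
GGGGG
GGGGG
GGGGG
GGGGG
GGGGW

Answer: GGGRG
GGGGG
GGGGK
GGGGG
GGGGG
GGGGG
GGGGG
GGGGG
GGGGW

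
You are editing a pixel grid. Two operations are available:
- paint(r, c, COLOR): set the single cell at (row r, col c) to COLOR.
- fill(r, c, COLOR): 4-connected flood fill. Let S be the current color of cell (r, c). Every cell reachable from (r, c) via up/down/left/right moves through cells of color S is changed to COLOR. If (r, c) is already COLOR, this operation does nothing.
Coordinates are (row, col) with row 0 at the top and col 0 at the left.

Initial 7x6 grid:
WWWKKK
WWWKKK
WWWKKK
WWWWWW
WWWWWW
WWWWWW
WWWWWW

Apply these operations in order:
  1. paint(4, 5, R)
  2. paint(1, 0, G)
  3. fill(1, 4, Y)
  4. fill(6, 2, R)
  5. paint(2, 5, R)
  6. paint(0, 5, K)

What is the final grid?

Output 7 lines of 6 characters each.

Answer: RRRYYK
GRRYYY
RRRYYR
RRRRRR
RRRRRR
RRRRRR
RRRRRR

Derivation:
After op 1 paint(4,5,R):
WWWKKK
WWWKKK
WWWKKK
WWWWWW
WWWWWR
WWWWWW
WWWWWW
After op 2 paint(1,0,G):
WWWKKK
GWWKKK
WWWKKK
WWWWWW
WWWWWR
WWWWWW
WWWWWW
After op 3 fill(1,4,Y) [9 cells changed]:
WWWYYY
GWWYYY
WWWYYY
WWWWWW
WWWWWR
WWWWWW
WWWWWW
After op 4 fill(6,2,R) [31 cells changed]:
RRRYYY
GRRYYY
RRRYYY
RRRRRR
RRRRRR
RRRRRR
RRRRRR
After op 5 paint(2,5,R):
RRRYYY
GRRYYY
RRRYYR
RRRRRR
RRRRRR
RRRRRR
RRRRRR
After op 6 paint(0,5,K):
RRRYYK
GRRYYY
RRRYYR
RRRRRR
RRRRRR
RRRRRR
RRRRRR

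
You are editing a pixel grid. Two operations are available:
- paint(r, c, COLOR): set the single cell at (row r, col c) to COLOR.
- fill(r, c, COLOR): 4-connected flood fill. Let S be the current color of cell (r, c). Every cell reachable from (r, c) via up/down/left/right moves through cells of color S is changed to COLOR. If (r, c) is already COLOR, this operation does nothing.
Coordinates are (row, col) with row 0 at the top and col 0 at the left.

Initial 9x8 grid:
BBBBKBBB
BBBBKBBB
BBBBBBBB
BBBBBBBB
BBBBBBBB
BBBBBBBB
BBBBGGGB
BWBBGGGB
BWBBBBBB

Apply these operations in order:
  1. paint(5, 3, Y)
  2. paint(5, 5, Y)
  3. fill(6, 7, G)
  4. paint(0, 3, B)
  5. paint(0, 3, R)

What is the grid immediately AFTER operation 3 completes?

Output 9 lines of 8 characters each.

After op 1 paint(5,3,Y):
BBBBKBBB
BBBBKBBB
BBBBBBBB
BBBBBBBB
BBBBBBBB
BBBYBBBB
BBBBGGGB
BWBBGGGB
BWBBBBBB
After op 2 paint(5,5,Y):
BBBBKBBB
BBBBKBBB
BBBBBBBB
BBBBBBBB
BBBBBBBB
BBBYBYBB
BBBBGGGB
BWBBGGGB
BWBBBBBB
After op 3 fill(6,7,G) [60 cells changed]:
GGGGKGGG
GGGGKGGG
GGGGGGGG
GGGGGGGG
GGGGGGGG
GGGYGYGG
GGGGGGGG
GWGGGGGG
GWGGGGGG

Answer: GGGGKGGG
GGGGKGGG
GGGGGGGG
GGGGGGGG
GGGGGGGG
GGGYGYGG
GGGGGGGG
GWGGGGGG
GWGGGGGG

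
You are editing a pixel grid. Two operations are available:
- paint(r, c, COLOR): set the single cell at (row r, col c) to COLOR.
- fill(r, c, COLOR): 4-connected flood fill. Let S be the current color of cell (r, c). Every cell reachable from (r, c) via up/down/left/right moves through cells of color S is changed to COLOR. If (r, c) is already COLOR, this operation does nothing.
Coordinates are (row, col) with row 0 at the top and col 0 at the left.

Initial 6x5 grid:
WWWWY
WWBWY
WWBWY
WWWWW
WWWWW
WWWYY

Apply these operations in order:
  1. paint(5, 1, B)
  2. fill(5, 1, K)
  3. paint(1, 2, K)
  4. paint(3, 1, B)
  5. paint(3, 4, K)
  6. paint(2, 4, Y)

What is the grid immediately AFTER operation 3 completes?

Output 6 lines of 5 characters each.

Answer: WWWWY
WWKWY
WWBWY
WWWWW
WWWWW
WKWYY

Derivation:
After op 1 paint(5,1,B):
WWWWY
WWBWY
WWBWY
WWWWW
WWWWW
WBWYY
After op 2 fill(5,1,K) [1 cells changed]:
WWWWY
WWBWY
WWBWY
WWWWW
WWWWW
WKWYY
After op 3 paint(1,2,K):
WWWWY
WWKWY
WWBWY
WWWWW
WWWWW
WKWYY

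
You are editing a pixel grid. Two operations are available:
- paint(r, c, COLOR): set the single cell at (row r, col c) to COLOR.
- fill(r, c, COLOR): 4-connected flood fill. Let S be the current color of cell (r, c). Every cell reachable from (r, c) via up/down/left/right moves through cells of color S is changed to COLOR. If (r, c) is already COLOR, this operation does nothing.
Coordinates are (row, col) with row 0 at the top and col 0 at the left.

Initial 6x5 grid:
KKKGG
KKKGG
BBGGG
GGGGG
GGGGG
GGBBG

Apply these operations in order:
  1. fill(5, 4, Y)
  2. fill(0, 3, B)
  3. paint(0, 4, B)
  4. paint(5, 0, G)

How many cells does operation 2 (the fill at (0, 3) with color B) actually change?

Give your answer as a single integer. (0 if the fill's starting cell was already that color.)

After op 1 fill(5,4,Y) [20 cells changed]:
KKKYY
KKKYY
BBYYY
YYYYY
YYYYY
YYBBY
After op 2 fill(0,3,B) [20 cells changed]:
KKKBB
KKKBB
BBBBB
BBBBB
BBBBB
BBBBB

Answer: 20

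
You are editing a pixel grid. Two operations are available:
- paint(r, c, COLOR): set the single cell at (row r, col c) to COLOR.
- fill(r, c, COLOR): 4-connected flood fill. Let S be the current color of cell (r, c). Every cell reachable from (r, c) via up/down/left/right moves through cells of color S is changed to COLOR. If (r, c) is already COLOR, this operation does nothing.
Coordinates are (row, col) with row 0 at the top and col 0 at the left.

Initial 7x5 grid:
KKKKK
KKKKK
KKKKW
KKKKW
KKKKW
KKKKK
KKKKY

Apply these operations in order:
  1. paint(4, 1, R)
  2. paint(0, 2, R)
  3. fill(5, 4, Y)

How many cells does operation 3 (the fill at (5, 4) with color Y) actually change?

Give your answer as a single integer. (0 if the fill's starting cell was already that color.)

After op 1 paint(4,1,R):
KKKKK
KKKKK
KKKKW
KKKKW
KRKKW
KKKKK
KKKKY
After op 2 paint(0,2,R):
KKRKK
KKKKK
KKKKW
KKKKW
KRKKW
KKKKK
KKKKY
After op 3 fill(5,4,Y) [29 cells changed]:
YYRYY
YYYYY
YYYYW
YYYYW
YRYYW
YYYYY
YYYYY

Answer: 29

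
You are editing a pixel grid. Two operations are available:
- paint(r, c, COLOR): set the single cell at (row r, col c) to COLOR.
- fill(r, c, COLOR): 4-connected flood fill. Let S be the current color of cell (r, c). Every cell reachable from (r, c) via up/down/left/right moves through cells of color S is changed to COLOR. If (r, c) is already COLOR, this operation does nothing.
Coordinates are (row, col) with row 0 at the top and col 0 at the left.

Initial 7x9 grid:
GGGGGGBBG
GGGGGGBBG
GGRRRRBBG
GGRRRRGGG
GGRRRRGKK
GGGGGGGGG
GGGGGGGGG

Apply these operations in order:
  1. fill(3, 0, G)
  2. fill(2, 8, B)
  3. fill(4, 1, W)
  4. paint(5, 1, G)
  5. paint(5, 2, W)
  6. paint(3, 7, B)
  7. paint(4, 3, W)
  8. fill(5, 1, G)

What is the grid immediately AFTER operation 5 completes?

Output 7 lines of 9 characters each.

After op 1 fill(3,0,G) [0 cells changed]:
GGGGGGBBG
GGGGGGBBG
GGRRRRBBG
GGRRRRGGG
GGRRRRGKK
GGGGGGGGG
GGGGGGGGG
After op 2 fill(2,8,B) [43 cells changed]:
BBBBBBBBB
BBBBBBBBB
BBRRRRBBB
BBRRRRBBB
BBRRRRBKK
BBBBBBBBB
BBBBBBBBB
After op 3 fill(4,1,W) [49 cells changed]:
WWWWWWWWW
WWWWWWWWW
WWRRRRWWW
WWRRRRWWW
WWRRRRWKK
WWWWWWWWW
WWWWWWWWW
After op 4 paint(5,1,G):
WWWWWWWWW
WWWWWWWWW
WWRRRRWWW
WWRRRRWWW
WWRRRRWKK
WGWWWWWWW
WWWWWWWWW
After op 5 paint(5,2,W):
WWWWWWWWW
WWWWWWWWW
WWRRRRWWW
WWRRRRWWW
WWRRRRWKK
WGWWWWWWW
WWWWWWWWW

Answer: WWWWWWWWW
WWWWWWWWW
WWRRRRWWW
WWRRRRWWW
WWRRRRWKK
WGWWWWWWW
WWWWWWWWW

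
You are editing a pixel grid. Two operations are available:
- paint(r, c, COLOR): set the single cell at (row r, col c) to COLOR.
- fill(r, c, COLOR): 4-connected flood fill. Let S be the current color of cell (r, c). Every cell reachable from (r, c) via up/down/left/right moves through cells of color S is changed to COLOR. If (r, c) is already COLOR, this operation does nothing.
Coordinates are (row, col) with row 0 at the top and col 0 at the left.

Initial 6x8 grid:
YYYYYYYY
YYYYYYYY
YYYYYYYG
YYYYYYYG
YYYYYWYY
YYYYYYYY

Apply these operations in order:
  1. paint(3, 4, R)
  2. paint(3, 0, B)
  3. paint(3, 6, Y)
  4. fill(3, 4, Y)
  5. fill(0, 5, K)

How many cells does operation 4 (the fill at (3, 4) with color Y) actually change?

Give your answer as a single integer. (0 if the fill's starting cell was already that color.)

After op 1 paint(3,4,R):
YYYYYYYY
YYYYYYYY
YYYYYYYG
YYYYRYYG
YYYYYWYY
YYYYYYYY
After op 2 paint(3,0,B):
YYYYYYYY
YYYYYYYY
YYYYYYYG
BYYYRYYG
YYYYYWYY
YYYYYYYY
After op 3 paint(3,6,Y):
YYYYYYYY
YYYYYYYY
YYYYYYYG
BYYYRYYG
YYYYYWYY
YYYYYYYY
After op 4 fill(3,4,Y) [1 cells changed]:
YYYYYYYY
YYYYYYYY
YYYYYYYG
BYYYYYYG
YYYYYWYY
YYYYYYYY

Answer: 1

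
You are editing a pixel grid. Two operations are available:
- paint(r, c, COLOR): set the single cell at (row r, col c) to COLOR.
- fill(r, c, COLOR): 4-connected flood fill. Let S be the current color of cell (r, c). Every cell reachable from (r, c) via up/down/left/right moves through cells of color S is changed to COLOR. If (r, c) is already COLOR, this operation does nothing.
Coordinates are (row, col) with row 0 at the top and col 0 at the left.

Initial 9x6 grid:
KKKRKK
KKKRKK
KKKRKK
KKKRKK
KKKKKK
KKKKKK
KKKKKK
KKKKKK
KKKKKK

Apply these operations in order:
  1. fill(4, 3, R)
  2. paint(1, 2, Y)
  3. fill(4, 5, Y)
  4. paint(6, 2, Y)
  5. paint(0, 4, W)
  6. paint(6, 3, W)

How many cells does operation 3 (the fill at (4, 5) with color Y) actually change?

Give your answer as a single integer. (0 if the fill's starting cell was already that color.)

Answer: 53

Derivation:
After op 1 fill(4,3,R) [50 cells changed]:
RRRRRR
RRRRRR
RRRRRR
RRRRRR
RRRRRR
RRRRRR
RRRRRR
RRRRRR
RRRRRR
After op 2 paint(1,2,Y):
RRRRRR
RRYRRR
RRRRRR
RRRRRR
RRRRRR
RRRRRR
RRRRRR
RRRRRR
RRRRRR
After op 3 fill(4,5,Y) [53 cells changed]:
YYYYYY
YYYYYY
YYYYYY
YYYYYY
YYYYYY
YYYYYY
YYYYYY
YYYYYY
YYYYYY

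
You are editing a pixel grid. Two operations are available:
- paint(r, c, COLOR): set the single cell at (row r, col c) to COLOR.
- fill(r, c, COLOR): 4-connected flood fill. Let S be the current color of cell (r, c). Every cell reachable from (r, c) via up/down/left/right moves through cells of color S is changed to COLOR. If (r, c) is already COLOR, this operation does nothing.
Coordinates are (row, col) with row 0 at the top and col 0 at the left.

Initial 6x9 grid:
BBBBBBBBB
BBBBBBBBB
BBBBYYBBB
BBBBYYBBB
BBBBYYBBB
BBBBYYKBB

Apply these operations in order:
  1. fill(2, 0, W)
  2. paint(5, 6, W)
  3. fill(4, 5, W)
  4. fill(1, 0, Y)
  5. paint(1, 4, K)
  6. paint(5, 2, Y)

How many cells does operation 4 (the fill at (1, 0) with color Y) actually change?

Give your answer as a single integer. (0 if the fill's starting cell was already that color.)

Answer: 54

Derivation:
After op 1 fill(2,0,W) [45 cells changed]:
WWWWWWWWW
WWWWWWWWW
WWWWYYWWW
WWWWYYWWW
WWWWYYWWW
WWWWYYKWW
After op 2 paint(5,6,W):
WWWWWWWWW
WWWWWWWWW
WWWWYYWWW
WWWWYYWWW
WWWWYYWWW
WWWWYYWWW
After op 3 fill(4,5,W) [8 cells changed]:
WWWWWWWWW
WWWWWWWWW
WWWWWWWWW
WWWWWWWWW
WWWWWWWWW
WWWWWWWWW
After op 4 fill(1,0,Y) [54 cells changed]:
YYYYYYYYY
YYYYYYYYY
YYYYYYYYY
YYYYYYYYY
YYYYYYYYY
YYYYYYYYY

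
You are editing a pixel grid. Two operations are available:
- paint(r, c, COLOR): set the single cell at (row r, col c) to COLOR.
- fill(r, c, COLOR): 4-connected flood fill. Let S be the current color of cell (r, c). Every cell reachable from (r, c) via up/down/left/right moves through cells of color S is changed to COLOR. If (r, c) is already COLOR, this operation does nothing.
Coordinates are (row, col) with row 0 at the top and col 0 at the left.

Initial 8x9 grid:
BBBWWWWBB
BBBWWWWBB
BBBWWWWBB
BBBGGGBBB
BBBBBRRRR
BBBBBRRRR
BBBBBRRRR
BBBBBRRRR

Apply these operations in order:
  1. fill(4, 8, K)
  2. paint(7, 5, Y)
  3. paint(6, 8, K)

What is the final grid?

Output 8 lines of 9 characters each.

After op 1 fill(4,8,K) [16 cells changed]:
BBBWWWWBB
BBBWWWWBB
BBBWWWWBB
BBBGGGBBB
BBBBBKKKK
BBBBBKKKK
BBBBBKKKK
BBBBBKKKK
After op 2 paint(7,5,Y):
BBBWWWWBB
BBBWWWWBB
BBBWWWWBB
BBBGGGBBB
BBBBBKKKK
BBBBBKKKK
BBBBBKKKK
BBBBBYKKK
After op 3 paint(6,8,K):
BBBWWWWBB
BBBWWWWBB
BBBWWWWBB
BBBGGGBBB
BBBBBKKKK
BBBBBKKKK
BBBBBKKKK
BBBBBYKKK

Answer: BBBWWWWBB
BBBWWWWBB
BBBWWWWBB
BBBGGGBBB
BBBBBKKKK
BBBBBKKKK
BBBBBKKKK
BBBBBYKKK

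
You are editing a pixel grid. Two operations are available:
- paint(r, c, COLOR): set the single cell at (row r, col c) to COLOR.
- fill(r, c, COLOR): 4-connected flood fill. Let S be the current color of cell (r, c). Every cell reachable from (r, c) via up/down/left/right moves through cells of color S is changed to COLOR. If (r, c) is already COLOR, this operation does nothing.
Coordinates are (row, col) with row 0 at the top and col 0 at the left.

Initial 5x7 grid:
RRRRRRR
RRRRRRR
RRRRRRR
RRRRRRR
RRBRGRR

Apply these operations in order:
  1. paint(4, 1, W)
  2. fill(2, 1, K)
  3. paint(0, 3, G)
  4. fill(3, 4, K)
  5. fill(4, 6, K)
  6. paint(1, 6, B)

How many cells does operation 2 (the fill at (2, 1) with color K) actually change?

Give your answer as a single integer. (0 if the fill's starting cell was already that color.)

Answer: 32

Derivation:
After op 1 paint(4,1,W):
RRRRRRR
RRRRRRR
RRRRRRR
RRRRRRR
RWBRGRR
After op 2 fill(2,1,K) [32 cells changed]:
KKKKKKK
KKKKKKK
KKKKKKK
KKKKKKK
KWBKGKK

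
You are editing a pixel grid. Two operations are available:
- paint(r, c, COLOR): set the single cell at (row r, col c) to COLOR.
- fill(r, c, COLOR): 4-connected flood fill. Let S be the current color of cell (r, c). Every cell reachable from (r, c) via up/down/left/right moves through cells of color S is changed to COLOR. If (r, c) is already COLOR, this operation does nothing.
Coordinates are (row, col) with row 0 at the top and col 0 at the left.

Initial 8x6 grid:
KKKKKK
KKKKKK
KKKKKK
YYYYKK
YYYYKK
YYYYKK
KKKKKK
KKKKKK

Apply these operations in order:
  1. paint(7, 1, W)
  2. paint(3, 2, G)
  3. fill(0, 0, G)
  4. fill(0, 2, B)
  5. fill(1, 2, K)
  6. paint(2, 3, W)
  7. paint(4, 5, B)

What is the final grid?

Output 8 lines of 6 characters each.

After op 1 paint(7,1,W):
KKKKKK
KKKKKK
KKKKKK
YYYYKK
YYYYKK
YYYYKK
KKKKKK
KWKKKK
After op 2 paint(3,2,G):
KKKKKK
KKKKKK
KKKKKK
YYGYKK
YYYYKK
YYYYKK
KKKKKK
KWKKKK
After op 3 fill(0,0,G) [35 cells changed]:
GGGGGG
GGGGGG
GGGGGG
YYGYGG
YYYYGG
YYYYGG
GGGGGG
GWGGGG
After op 4 fill(0,2,B) [36 cells changed]:
BBBBBB
BBBBBB
BBBBBB
YYBYBB
YYYYBB
YYYYBB
BBBBBB
BWBBBB
After op 5 fill(1,2,K) [36 cells changed]:
KKKKKK
KKKKKK
KKKKKK
YYKYKK
YYYYKK
YYYYKK
KKKKKK
KWKKKK
After op 6 paint(2,3,W):
KKKKKK
KKKKKK
KKKWKK
YYKYKK
YYYYKK
YYYYKK
KKKKKK
KWKKKK
After op 7 paint(4,5,B):
KKKKKK
KKKKKK
KKKWKK
YYKYKK
YYYYKB
YYYYKK
KKKKKK
KWKKKK

Answer: KKKKKK
KKKKKK
KKKWKK
YYKYKK
YYYYKB
YYYYKK
KKKKKK
KWKKKK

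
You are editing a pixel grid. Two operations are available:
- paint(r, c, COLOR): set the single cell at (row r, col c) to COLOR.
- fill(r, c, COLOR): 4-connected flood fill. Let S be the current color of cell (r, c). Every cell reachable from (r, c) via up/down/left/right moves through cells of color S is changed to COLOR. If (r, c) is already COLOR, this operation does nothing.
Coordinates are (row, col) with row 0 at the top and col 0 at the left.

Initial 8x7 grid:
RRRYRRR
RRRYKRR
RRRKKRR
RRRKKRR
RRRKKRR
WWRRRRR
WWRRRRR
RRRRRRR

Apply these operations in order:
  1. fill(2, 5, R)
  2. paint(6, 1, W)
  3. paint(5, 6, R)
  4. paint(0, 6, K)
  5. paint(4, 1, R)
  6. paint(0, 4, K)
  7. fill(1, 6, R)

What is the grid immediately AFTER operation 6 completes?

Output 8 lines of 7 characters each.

Answer: RRRYKRK
RRRYKRR
RRRKKRR
RRRKKRR
RRRKKRR
WWRRRRR
WWRRRRR
RRRRRRR

Derivation:
After op 1 fill(2,5,R) [0 cells changed]:
RRRYRRR
RRRYKRR
RRRKKRR
RRRKKRR
RRRKKRR
WWRRRRR
WWRRRRR
RRRRRRR
After op 2 paint(6,1,W):
RRRYRRR
RRRYKRR
RRRKKRR
RRRKKRR
RRRKKRR
WWRRRRR
WWRRRRR
RRRRRRR
After op 3 paint(5,6,R):
RRRYRRR
RRRYKRR
RRRKKRR
RRRKKRR
RRRKKRR
WWRRRRR
WWRRRRR
RRRRRRR
After op 4 paint(0,6,K):
RRRYRRK
RRRYKRR
RRRKKRR
RRRKKRR
RRRKKRR
WWRRRRR
WWRRRRR
RRRRRRR
After op 5 paint(4,1,R):
RRRYRRK
RRRYKRR
RRRKKRR
RRRKKRR
RRRKKRR
WWRRRRR
WWRRRRR
RRRRRRR
After op 6 paint(0,4,K):
RRRYKRK
RRRYKRR
RRRKKRR
RRRKKRR
RRRKKRR
WWRRRRR
WWRRRRR
RRRRRRR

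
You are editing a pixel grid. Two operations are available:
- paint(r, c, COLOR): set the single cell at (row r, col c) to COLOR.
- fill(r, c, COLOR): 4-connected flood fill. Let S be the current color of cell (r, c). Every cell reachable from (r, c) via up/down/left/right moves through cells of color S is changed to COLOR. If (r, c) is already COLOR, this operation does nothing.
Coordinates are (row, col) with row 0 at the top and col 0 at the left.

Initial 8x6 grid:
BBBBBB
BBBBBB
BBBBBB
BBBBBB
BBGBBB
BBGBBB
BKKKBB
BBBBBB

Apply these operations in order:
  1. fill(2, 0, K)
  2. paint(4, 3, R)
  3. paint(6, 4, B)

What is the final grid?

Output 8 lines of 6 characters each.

Answer: KKKKKK
KKKKKK
KKKKKK
KKKKKK
KKGRKK
KKGKKK
KKKKBK
KKKKKK

Derivation:
After op 1 fill(2,0,K) [43 cells changed]:
KKKKKK
KKKKKK
KKKKKK
KKKKKK
KKGKKK
KKGKKK
KKKKKK
KKKKKK
After op 2 paint(4,3,R):
KKKKKK
KKKKKK
KKKKKK
KKKKKK
KKGRKK
KKGKKK
KKKKKK
KKKKKK
After op 3 paint(6,4,B):
KKKKKK
KKKKKK
KKKKKK
KKKKKK
KKGRKK
KKGKKK
KKKKBK
KKKKKK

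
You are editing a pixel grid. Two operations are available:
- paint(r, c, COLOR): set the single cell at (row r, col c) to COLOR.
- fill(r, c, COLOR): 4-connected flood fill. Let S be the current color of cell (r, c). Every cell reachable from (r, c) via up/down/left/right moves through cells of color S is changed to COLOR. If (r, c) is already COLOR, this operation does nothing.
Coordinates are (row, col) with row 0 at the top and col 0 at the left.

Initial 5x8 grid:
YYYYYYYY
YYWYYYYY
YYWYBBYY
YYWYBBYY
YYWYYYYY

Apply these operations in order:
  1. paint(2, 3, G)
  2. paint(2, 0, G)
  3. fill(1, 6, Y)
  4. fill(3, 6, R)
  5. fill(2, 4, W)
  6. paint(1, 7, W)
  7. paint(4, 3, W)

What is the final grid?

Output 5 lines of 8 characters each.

Answer: RRRRRRRR
RRWRRRRW
GRWGWWRR
RRWRWWRR
RRWWRRRR

Derivation:
After op 1 paint(2,3,G):
YYYYYYYY
YYWYYYYY
YYWGBBYY
YYWYBBYY
YYWYYYYY
After op 2 paint(2,0,G):
YYYYYYYY
YYWYYYYY
GYWGBBYY
YYWYBBYY
YYWYYYYY
After op 3 fill(1,6,Y) [0 cells changed]:
YYYYYYYY
YYWYYYYY
GYWGBBYY
YYWYBBYY
YYWYYYYY
After op 4 fill(3,6,R) [30 cells changed]:
RRRRRRRR
RRWRRRRR
GRWGBBRR
RRWRBBRR
RRWRRRRR
After op 5 fill(2,4,W) [4 cells changed]:
RRRRRRRR
RRWRRRRR
GRWGWWRR
RRWRWWRR
RRWRRRRR
After op 6 paint(1,7,W):
RRRRRRRR
RRWRRRRW
GRWGWWRR
RRWRWWRR
RRWRRRRR
After op 7 paint(4,3,W):
RRRRRRRR
RRWRRRRW
GRWGWWRR
RRWRWWRR
RRWWRRRR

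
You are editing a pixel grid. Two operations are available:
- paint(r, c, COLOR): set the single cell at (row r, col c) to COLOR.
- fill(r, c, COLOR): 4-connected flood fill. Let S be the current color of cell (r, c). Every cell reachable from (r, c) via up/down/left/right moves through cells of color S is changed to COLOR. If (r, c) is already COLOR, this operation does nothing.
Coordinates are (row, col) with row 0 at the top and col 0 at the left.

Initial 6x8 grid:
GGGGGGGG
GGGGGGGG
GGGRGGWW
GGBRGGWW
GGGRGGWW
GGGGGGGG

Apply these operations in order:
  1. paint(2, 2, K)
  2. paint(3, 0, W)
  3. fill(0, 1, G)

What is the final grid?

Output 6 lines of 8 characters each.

Answer: GGGGGGGG
GGGGGGGG
GGKRGGWW
WGBRGGWW
GGGRGGWW
GGGGGGGG

Derivation:
After op 1 paint(2,2,K):
GGGGGGGG
GGGGGGGG
GGKRGGWW
GGBRGGWW
GGGRGGWW
GGGGGGGG
After op 2 paint(3,0,W):
GGGGGGGG
GGGGGGGG
GGKRGGWW
WGBRGGWW
GGGRGGWW
GGGGGGGG
After op 3 fill(0,1,G) [0 cells changed]:
GGGGGGGG
GGGGGGGG
GGKRGGWW
WGBRGGWW
GGGRGGWW
GGGGGGGG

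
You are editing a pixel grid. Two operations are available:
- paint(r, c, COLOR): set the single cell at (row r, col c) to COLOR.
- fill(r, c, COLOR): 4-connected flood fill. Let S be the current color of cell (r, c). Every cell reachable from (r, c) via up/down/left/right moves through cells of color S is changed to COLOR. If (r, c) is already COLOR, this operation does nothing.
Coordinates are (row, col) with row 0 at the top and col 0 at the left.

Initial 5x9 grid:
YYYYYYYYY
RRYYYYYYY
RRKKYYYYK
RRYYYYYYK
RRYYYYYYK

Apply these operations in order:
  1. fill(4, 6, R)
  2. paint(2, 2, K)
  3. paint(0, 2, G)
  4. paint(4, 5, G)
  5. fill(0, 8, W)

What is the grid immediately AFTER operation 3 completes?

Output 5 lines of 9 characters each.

After op 1 fill(4,6,R) [32 cells changed]:
RRRRRRRRR
RRRRRRRRR
RRKKRRRRK
RRRRRRRRK
RRRRRRRRK
After op 2 paint(2,2,K):
RRRRRRRRR
RRRRRRRRR
RRKKRRRRK
RRRRRRRRK
RRRRRRRRK
After op 3 paint(0,2,G):
RRGRRRRRR
RRRRRRRRR
RRKKRRRRK
RRRRRRRRK
RRRRRRRRK

Answer: RRGRRRRRR
RRRRRRRRR
RRKKRRRRK
RRRRRRRRK
RRRRRRRRK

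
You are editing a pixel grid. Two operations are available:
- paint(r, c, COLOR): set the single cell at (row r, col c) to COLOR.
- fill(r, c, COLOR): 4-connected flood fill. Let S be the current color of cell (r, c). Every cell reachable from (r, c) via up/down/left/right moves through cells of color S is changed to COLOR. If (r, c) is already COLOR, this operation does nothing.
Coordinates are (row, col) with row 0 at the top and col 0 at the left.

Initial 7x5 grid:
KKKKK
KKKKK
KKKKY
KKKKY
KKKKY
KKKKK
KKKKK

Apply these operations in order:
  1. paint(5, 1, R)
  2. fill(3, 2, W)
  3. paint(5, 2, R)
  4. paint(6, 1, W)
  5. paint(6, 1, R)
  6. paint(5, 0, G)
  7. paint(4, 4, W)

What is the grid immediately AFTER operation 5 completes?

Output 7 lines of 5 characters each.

Answer: WWWWW
WWWWW
WWWWY
WWWWY
WWWWY
WRRWW
WRWWW

Derivation:
After op 1 paint(5,1,R):
KKKKK
KKKKK
KKKKY
KKKKY
KKKKY
KRKKK
KKKKK
After op 2 fill(3,2,W) [31 cells changed]:
WWWWW
WWWWW
WWWWY
WWWWY
WWWWY
WRWWW
WWWWW
After op 3 paint(5,2,R):
WWWWW
WWWWW
WWWWY
WWWWY
WWWWY
WRRWW
WWWWW
After op 4 paint(6,1,W):
WWWWW
WWWWW
WWWWY
WWWWY
WWWWY
WRRWW
WWWWW
After op 5 paint(6,1,R):
WWWWW
WWWWW
WWWWY
WWWWY
WWWWY
WRRWW
WRWWW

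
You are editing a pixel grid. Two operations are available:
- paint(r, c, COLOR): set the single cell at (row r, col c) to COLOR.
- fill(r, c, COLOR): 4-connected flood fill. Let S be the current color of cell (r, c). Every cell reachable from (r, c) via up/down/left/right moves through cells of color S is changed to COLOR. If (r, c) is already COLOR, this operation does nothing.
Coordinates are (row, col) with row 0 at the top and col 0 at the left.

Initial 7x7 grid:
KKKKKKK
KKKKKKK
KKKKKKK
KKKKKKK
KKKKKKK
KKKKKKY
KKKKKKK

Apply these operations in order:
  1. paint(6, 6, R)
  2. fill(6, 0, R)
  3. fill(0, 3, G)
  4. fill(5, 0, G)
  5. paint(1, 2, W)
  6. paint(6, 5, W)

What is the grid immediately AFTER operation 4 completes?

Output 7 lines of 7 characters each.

After op 1 paint(6,6,R):
KKKKKKK
KKKKKKK
KKKKKKK
KKKKKKK
KKKKKKK
KKKKKKY
KKKKKKR
After op 2 fill(6,0,R) [47 cells changed]:
RRRRRRR
RRRRRRR
RRRRRRR
RRRRRRR
RRRRRRR
RRRRRRY
RRRRRRR
After op 3 fill(0,3,G) [48 cells changed]:
GGGGGGG
GGGGGGG
GGGGGGG
GGGGGGG
GGGGGGG
GGGGGGY
GGGGGGG
After op 4 fill(5,0,G) [0 cells changed]:
GGGGGGG
GGGGGGG
GGGGGGG
GGGGGGG
GGGGGGG
GGGGGGY
GGGGGGG

Answer: GGGGGGG
GGGGGGG
GGGGGGG
GGGGGGG
GGGGGGG
GGGGGGY
GGGGGGG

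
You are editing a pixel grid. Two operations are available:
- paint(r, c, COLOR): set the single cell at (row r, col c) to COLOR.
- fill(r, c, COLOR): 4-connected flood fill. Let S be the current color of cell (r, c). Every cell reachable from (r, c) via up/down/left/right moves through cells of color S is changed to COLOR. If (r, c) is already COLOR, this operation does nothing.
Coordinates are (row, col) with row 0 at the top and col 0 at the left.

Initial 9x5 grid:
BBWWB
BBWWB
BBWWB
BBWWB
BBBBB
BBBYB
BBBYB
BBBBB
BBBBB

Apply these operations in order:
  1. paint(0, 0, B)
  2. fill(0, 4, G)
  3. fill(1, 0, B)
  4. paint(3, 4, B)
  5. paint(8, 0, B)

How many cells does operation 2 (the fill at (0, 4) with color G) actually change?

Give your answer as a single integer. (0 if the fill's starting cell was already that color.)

Answer: 35

Derivation:
After op 1 paint(0,0,B):
BBWWB
BBWWB
BBWWB
BBWWB
BBBBB
BBBYB
BBBYB
BBBBB
BBBBB
After op 2 fill(0,4,G) [35 cells changed]:
GGWWG
GGWWG
GGWWG
GGWWG
GGGGG
GGGYG
GGGYG
GGGGG
GGGGG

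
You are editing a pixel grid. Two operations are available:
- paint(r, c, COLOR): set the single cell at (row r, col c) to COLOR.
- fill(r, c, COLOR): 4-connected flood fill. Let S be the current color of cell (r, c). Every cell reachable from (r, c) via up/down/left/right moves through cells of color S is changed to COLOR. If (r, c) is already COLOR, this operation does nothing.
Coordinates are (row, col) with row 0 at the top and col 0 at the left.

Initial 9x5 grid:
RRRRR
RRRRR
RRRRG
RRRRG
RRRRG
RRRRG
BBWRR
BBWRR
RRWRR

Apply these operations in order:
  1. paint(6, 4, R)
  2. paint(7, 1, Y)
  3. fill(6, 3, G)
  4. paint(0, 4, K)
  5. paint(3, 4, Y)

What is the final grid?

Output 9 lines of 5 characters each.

Answer: GGGGK
GGGGG
GGGGG
GGGGY
GGGGG
GGGGG
BBWGG
BYWGG
RRWGG

Derivation:
After op 1 paint(6,4,R):
RRRRR
RRRRR
RRRRG
RRRRG
RRRRG
RRRRG
BBWRR
BBWRR
RRWRR
After op 2 paint(7,1,Y):
RRRRR
RRRRR
RRRRG
RRRRG
RRRRG
RRRRG
BBWRR
BYWRR
RRWRR
After op 3 fill(6,3,G) [32 cells changed]:
GGGGG
GGGGG
GGGGG
GGGGG
GGGGG
GGGGG
BBWGG
BYWGG
RRWGG
After op 4 paint(0,4,K):
GGGGK
GGGGG
GGGGG
GGGGG
GGGGG
GGGGG
BBWGG
BYWGG
RRWGG
After op 5 paint(3,4,Y):
GGGGK
GGGGG
GGGGG
GGGGY
GGGGG
GGGGG
BBWGG
BYWGG
RRWGG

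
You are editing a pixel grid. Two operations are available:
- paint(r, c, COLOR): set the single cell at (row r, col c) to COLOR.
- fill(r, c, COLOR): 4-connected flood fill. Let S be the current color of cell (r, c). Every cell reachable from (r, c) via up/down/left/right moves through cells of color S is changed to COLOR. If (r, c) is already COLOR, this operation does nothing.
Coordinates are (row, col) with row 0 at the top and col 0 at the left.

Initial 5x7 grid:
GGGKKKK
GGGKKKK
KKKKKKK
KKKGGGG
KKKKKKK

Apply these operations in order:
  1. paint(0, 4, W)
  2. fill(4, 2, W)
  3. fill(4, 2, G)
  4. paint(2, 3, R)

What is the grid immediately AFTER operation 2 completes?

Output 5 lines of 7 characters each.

Answer: GGGWWWW
GGGWWWW
WWWWWWW
WWWGGGG
WWWWWWW

Derivation:
After op 1 paint(0,4,W):
GGGKWKK
GGGKKKK
KKKKKKK
KKKGGGG
KKKKKKK
After op 2 fill(4,2,W) [24 cells changed]:
GGGWWWW
GGGWWWW
WWWWWWW
WWWGGGG
WWWWWWW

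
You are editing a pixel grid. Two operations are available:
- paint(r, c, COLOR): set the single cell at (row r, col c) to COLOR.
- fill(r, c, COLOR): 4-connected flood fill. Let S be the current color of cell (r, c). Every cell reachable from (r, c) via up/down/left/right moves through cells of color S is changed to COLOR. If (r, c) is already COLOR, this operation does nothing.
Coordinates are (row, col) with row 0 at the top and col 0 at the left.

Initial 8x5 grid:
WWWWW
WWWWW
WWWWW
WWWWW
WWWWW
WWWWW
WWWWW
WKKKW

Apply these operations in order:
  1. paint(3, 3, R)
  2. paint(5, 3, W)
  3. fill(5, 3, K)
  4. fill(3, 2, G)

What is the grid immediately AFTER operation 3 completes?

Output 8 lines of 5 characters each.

After op 1 paint(3,3,R):
WWWWW
WWWWW
WWWWW
WWWRW
WWWWW
WWWWW
WWWWW
WKKKW
After op 2 paint(5,3,W):
WWWWW
WWWWW
WWWWW
WWWRW
WWWWW
WWWWW
WWWWW
WKKKW
After op 3 fill(5,3,K) [36 cells changed]:
KKKKK
KKKKK
KKKKK
KKKRK
KKKKK
KKKKK
KKKKK
KKKKK

Answer: KKKKK
KKKKK
KKKKK
KKKRK
KKKKK
KKKKK
KKKKK
KKKKK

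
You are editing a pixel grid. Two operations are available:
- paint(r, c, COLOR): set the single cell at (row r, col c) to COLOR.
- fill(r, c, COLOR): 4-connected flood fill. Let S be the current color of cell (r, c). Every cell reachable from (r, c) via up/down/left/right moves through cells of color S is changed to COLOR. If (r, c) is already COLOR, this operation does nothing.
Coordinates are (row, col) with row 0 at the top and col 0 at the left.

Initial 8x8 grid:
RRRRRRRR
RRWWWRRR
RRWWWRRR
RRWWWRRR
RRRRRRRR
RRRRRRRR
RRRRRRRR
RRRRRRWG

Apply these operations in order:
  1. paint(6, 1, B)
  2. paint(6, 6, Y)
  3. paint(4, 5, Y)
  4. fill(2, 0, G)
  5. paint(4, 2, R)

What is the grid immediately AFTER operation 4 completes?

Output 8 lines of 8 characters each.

After op 1 paint(6,1,B):
RRRRRRRR
RRWWWRRR
RRWWWRRR
RRWWWRRR
RRRRRRRR
RRRRRRRR
RBRRRRRR
RRRRRRWG
After op 2 paint(6,6,Y):
RRRRRRRR
RRWWWRRR
RRWWWRRR
RRWWWRRR
RRRRRRRR
RRRRRRRR
RBRRRRYR
RRRRRRWG
After op 3 paint(4,5,Y):
RRRRRRRR
RRWWWRRR
RRWWWRRR
RRWWWRRR
RRRRRYRR
RRRRRRRR
RBRRRRYR
RRRRRRWG
After op 4 fill(2,0,G) [50 cells changed]:
GGGGGGGG
GGWWWGGG
GGWWWGGG
GGWWWGGG
GGGGGYGG
GGGGGGGG
GBGGGGYG
GGGGGGWG

Answer: GGGGGGGG
GGWWWGGG
GGWWWGGG
GGWWWGGG
GGGGGYGG
GGGGGGGG
GBGGGGYG
GGGGGGWG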